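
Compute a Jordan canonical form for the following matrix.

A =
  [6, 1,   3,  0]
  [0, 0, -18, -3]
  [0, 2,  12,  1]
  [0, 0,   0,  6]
J_2(6) ⊕ J_2(6)

The characteristic polynomial is
  det(x·I − A) = x^4 - 24*x^3 + 216*x^2 - 864*x + 1296 = (x - 6)^4

Eigenvalues and multiplicities (the geometric multiplicity of λ is n − rank(A − λI), which equals the number of Jordan blocks for λ):
  λ = 6: algebraic multiplicity = 4, geometric multiplicity = 2

Determining the block sizes for each eigenvalue:
  λ = 6: with am = 4 and gm = 2, the partition is not yet determined (e.g. several partitions of 4 into 2 parts exist). Let N = A − (6)·I. Computing rank(N^1) = 2, rank(N^2) = 0; the number of blocks of size ≥ j is rank(N^{j−1}) − rank(N^j), giving [2, 2]. So we have 2 block(s) of size 2 → block sizes [2, 2]

Assembling the blocks gives a Jordan form
J =
  [6, 1, 0, 0]
  [0, 6, 0, 0]
  [0, 0, 6, 1]
  [0, 0, 0, 6]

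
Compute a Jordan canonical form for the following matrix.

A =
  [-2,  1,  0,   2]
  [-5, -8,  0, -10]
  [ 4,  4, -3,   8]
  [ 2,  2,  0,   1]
J_2(-3) ⊕ J_1(-3) ⊕ J_1(-3)

The characteristic polynomial is
  det(x·I − A) = x^4 + 12*x^3 + 54*x^2 + 108*x + 81 = (x + 3)^4

Eigenvalues and multiplicities (the geometric multiplicity of λ is n − rank(A − λI), which equals the number of Jordan blocks for λ):
  λ = -3: algebraic multiplicity = 4, geometric multiplicity = 3

Determining the block sizes for each eigenvalue:
  λ = -3: 3 blocks summing to 4 forces exactly one block of size 2 and the rest size 1 → block sizes [2, 1, 1]

Assembling the blocks gives a Jordan form
J =
  [-3,  1,  0,  0]
  [ 0, -3,  0,  0]
  [ 0,  0, -3,  0]
  [ 0,  0,  0, -3]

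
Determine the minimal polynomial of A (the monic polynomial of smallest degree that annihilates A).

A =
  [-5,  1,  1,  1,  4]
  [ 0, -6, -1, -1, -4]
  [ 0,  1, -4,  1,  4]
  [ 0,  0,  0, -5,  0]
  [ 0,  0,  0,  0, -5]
x^2 + 10*x + 25

The characteristic polynomial is χ_A(x) = (x + 5)^5, so the eigenvalues are known. The minimal polynomial is
  m_A(x) = Π_λ (x − λ)^{k_λ}
where k_λ is the size of the *largest* Jordan block for λ (equivalently, the smallest k with (A − λI)^k v = 0 for every generalised eigenvector v of λ).

  λ = -5: largest Jordan block has size 2, contributing (x + 5)^2

So m_A(x) = (x + 5)^2 = x^2 + 10*x + 25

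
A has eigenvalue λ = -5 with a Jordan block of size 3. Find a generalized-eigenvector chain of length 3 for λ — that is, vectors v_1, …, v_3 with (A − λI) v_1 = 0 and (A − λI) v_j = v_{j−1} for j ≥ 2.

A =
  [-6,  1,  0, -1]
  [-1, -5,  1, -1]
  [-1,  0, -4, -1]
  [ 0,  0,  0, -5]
A Jordan chain for λ = -5 of length 3:
v_1 = (-1, -1, -1, 0)ᵀ
v_2 = (1, 0, 0, 0)ᵀ
v_3 = (0, 1, 0, 0)ᵀ

Let N = A − (-5)·I. We want v_3 with N^3 v_3 = 0 but N^2 v_3 ≠ 0; then v_{j-1} := N · v_j for j = 3, …, 2.

Pick v_3 = (0, 1, 0, 0)ᵀ.
Then v_2 = N · v_3 = (1, 0, 0, 0)ᵀ.
Then v_1 = N · v_2 = (-1, -1, -1, 0)ᵀ.

Sanity check: (A − (-5)·I) v_1 = (0, 0, 0, 0)ᵀ = 0. ✓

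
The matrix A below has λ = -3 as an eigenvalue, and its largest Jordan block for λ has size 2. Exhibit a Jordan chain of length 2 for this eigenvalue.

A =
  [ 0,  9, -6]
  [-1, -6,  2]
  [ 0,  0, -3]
A Jordan chain for λ = -3 of length 2:
v_1 = (3, -1, 0)ᵀ
v_2 = (1, 0, 0)ᵀ

Let N = A − (-3)·I. We want v_2 with N^2 v_2 = 0 but N^1 v_2 ≠ 0; then v_{j-1} := N · v_j for j = 2, …, 2.

Pick v_2 = (1, 0, 0)ᵀ.
Then v_1 = N · v_2 = (3, -1, 0)ᵀ.

Sanity check: (A − (-3)·I) v_1 = (0, 0, 0)ᵀ = 0. ✓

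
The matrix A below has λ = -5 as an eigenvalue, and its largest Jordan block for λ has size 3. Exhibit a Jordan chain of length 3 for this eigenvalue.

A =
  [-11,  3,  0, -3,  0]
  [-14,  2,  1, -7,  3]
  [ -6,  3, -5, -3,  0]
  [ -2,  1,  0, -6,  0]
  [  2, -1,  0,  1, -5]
A Jordan chain for λ = -5 of length 3:
v_1 = (3, 7, 3, 1, -1)ᵀ
v_2 = (0, 1, 0, 0, 0)ᵀ
v_3 = (0, 0, 1, 0, 0)ᵀ

Let N = A − (-5)·I. We want v_3 with N^3 v_3 = 0 but N^2 v_3 ≠ 0; then v_{j-1} := N · v_j for j = 3, …, 2.

Pick v_3 = (0, 0, 1, 0, 0)ᵀ.
Then v_2 = N · v_3 = (0, 1, 0, 0, 0)ᵀ.
Then v_1 = N · v_2 = (3, 7, 3, 1, -1)ᵀ.

Sanity check: (A − (-5)·I) v_1 = (0, 0, 0, 0, 0)ᵀ = 0. ✓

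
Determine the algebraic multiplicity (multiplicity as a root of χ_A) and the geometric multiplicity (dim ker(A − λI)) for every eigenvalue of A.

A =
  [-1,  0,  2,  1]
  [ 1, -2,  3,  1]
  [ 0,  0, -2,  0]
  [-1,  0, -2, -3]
λ = -2: alg = 4, geom = 2

Step 1 — factor the characteristic polynomial to read off the algebraic multiplicities:
  χ_A(x) = (x + 2)^4

Step 2 — compute geometric multiplicities via the rank-nullity identity g(λ) = n − rank(A − λI):
  rank(A − (-2)·I) = 2, so dim ker(A − (-2)·I) = n − 2 = 2

Summary:
  λ = -2: algebraic multiplicity = 4, geometric multiplicity = 2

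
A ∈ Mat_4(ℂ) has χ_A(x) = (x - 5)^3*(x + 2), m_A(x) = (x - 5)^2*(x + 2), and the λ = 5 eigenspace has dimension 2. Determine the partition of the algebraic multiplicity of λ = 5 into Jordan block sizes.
Block sizes for λ = 5: [2, 1]

Step 1 — from the characteristic polynomial, algebraic multiplicity of λ = 5 is 3. From dim ker(A − (5)·I) = 2, there are exactly 2 Jordan blocks for λ = 5.
Step 2 — from the minimal polynomial, the factor (x − 5)^2 tells us the largest block for λ = 5 has size 2.
Step 3 — with total size 3, 2 blocks, and largest block 2, the block sizes (in nonincreasing order) are [2, 1].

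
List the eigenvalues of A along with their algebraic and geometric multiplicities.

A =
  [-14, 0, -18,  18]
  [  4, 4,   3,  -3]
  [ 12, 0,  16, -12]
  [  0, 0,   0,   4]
λ = -2: alg = 1, geom = 1; λ = 4: alg = 3, geom = 2

Step 1 — factor the characteristic polynomial to read off the algebraic multiplicities:
  χ_A(x) = (x - 4)^3*(x + 2)

Step 2 — compute geometric multiplicities via the rank-nullity identity g(λ) = n − rank(A − λI):
  rank(A − (-2)·I) = 3, so dim ker(A − (-2)·I) = n − 3 = 1
  rank(A − (4)·I) = 2, so dim ker(A − (4)·I) = n − 2 = 2

Summary:
  λ = -2: algebraic multiplicity = 1, geometric multiplicity = 1
  λ = 4: algebraic multiplicity = 3, geometric multiplicity = 2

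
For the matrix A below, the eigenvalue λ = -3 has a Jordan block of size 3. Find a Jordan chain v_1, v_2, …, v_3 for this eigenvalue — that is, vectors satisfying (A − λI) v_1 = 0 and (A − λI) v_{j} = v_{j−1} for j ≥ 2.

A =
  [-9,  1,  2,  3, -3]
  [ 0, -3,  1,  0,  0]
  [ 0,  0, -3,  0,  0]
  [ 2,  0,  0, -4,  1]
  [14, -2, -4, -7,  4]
A Jordan chain for λ = -3 of length 3:
v_1 = (1, 0, 0, 0, -2)ᵀ
v_2 = (2, 1, 0, 0, -4)ᵀ
v_3 = (0, 0, 1, 0, 0)ᵀ

Let N = A − (-3)·I. We want v_3 with N^3 v_3 = 0 but N^2 v_3 ≠ 0; then v_{j-1} := N · v_j for j = 3, …, 2.

Pick v_3 = (0, 0, 1, 0, 0)ᵀ.
Then v_2 = N · v_3 = (2, 1, 0, 0, -4)ᵀ.
Then v_1 = N · v_2 = (1, 0, 0, 0, -2)ᵀ.

Sanity check: (A − (-3)·I) v_1 = (0, 0, 0, 0, 0)ᵀ = 0. ✓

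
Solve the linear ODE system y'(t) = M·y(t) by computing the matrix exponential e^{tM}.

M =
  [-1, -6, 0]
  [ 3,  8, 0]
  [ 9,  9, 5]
e^{tM} =
  [-exp(5*t) + 2*exp(2*t), -2*exp(5*t) + 2*exp(2*t), 0]
  [exp(5*t) - exp(2*t), 2*exp(5*t) - exp(2*t), 0]
  [3*exp(5*t) - 3*exp(2*t), 3*exp(5*t) - 3*exp(2*t), exp(5*t)]

Strategy: write M = P · J · P⁻¹ where J is a Jordan canonical form, so e^{tM} = P · e^{tJ} · P⁻¹, and e^{tJ} can be computed block-by-block.

M has Jordan form
J =
  [2, 0, 0]
  [0, 5, 0]
  [0, 0, 5]
(up to reordering of blocks).

Per-block formulas:
  For a 1×1 block at λ = 5: exp(t · [5]) = [e^(5t)].
  For a 1×1 block at λ = 2: exp(t · [2]) = [e^(2t)].

After assembling e^{tJ} and conjugating by P, we get:

e^{tM} =
  [-exp(5*t) + 2*exp(2*t), -2*exp(5*t) + 2*exp(2*t), 0]
  [exp(5*t) - exp(2*t), 2*exp(5*t) - exp(2*t), 0]
  [3*exp(5*t) - 3*exp(2*t), 3*exp(5*t) - 3*exp(2*t), exp(5*t)]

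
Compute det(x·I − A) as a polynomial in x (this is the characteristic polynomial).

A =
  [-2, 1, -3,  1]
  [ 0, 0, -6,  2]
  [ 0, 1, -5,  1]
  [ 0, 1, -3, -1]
x^4 + 8*x^3 + 24*x^2 + 32*x + 16

Expanding det(x·I − A) (e.g. by cofactor expansion or by noting that A is similar to its Jordan form J, which has the same characteristic polynomial as A) gives
  χ_A(x) = x^4 + 8*x^3 + 24*x^2 + 32*x + 16
which factors as (x + 2)^4. The eigenvalues (with algebraic multiplicities) are λ = -2 with multiplicity 4.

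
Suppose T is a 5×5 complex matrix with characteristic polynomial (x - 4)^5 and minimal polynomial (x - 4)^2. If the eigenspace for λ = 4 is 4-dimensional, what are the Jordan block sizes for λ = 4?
Block sizes for λ = 4: [2, 1, 1, 1]

Step 1 — from the characteristic polynomial, algebraic multiplicity of λ = 4 is 5. From dim ker(T − (4)·I) = 4, there are exactly 4 Jordan blocks for λ = 4.
Step 2 — from the minimal polynomial, the factor (x − 4)^2 tells us the largest block for λ = 4 has size 2.
Step 3 — with total size 5, 4 blocks, and largest block 2, the block sizes (in nonincreasing order) are [2, 1, 1, 1].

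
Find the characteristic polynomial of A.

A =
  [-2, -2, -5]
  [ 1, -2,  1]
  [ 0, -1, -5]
x^3 + 9*x^2 + 27*x + 27

Expanding det(x·I − A) (e.g. by cofactor expansion or by noting that A is similar to its Jordan form J, which has the same characteristic polynomial as A) gives
  χ_A(x) = x^3 + 9*x^2 + 27*x + 27
which factors as (x + 3)^3. The eigenvalues (with algebraic multiplicities) are λ = -3 with multiplicity 3.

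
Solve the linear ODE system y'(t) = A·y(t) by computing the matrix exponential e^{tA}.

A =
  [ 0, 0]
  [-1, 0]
e^{tA} =
  [1, 0]
  [-t, 1]

Strategy: write A = P · J · P⁻¹ where J is a Jordan canonical form, so e^{tA} = P · e^{tJ} · P⁻¹, and e^{tJ} can be computed block-by-block.

A has Jordan form
J =
  [0, 1]
  [0, 0]
(up to reordering of blocks).

Per-block formulas:
  For a 2×2 Jordan block J_2(0): exp(t · J_2(0)) = e^(0t)·(I + t·N), where N is the 2×2 nilpotent shift.

After assembling e^{tJ} and conjugating by P, we get:

e^{tA} =
  [1, 0]
  [-t, 1]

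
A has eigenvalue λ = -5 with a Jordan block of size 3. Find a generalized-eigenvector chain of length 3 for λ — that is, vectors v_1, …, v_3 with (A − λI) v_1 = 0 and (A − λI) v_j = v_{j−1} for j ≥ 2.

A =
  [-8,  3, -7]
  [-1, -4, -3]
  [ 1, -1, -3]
A Jordan chain for λ = -5 of length 3:
v_1 = (-1, -1, 0)ᵀ
v_2 = (-3, -1, 1)ᵀ
v_3 = (1, 0, 0)ᵀ

Let N = A − (-5)·I. We want v_3 with N^3 v_3 = 0 but N^2 v_3 ≠ 0; then v_{j-1} := N · v_j for j = 3, …, 2.

Pick v_3 = (1, 0, 0)ᵀ.
Then v_2 = N · v_3 = (-3, -1, 1)ᵀ.
Then v_1 = N · v_2 = (-1, -1, 0)ᵀ.

Sanity check: (A − (-5)·I) v_1 = (0, 0, 0)ᵀ = 0. ✓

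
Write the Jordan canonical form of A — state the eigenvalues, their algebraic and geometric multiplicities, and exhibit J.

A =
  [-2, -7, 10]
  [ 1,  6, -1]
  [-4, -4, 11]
J_3(5)

The characteristic polynomial is
  det(x·I − A) = x^3 - 15*x^2 + 75*x - 125 = (x - 5)^3

Eigenvalues and multiplicities (the geometric multiplicity of λ is n − rank(A − λI), which equals the number of Jordan blocks for λ):
  λ = 5: algebraic multiplicity = 3, geometric multiplicity = 1

Determining the block sizes for each eigenvalue:
  λ = 5: one block (gm = 1), so the single block has size am = 3 → block sizes [3]

Assembling the blocks gives a Jordan form
J =
  [5, 1, 0]
  [0, 5, 1]
  [0, 0, 5]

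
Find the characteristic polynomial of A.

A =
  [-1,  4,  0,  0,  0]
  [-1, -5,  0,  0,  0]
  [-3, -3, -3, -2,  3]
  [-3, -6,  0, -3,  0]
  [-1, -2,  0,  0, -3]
x^5 + 15*x^4 + 90*x^3 + 270*x^2 + 405*x + 243

Expanding det(x·I − A) (e.g. by cofactor expansion or by noting that A is similar to its Jordan form J, which has the same characteristic polynomial as A) gives
  χ_A(x) = x^5 + 15*x^4 + 90*x^3 + 270*x^2 + 405*x + 243
which factors as (x + 3)^5. The eigenvalues (with algebraic multiplicities) are λ = -3 with multiplicity 5.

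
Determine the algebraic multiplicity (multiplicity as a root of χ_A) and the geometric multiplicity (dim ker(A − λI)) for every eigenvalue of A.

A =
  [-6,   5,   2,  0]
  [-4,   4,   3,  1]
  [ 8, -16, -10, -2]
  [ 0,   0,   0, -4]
λ = -4: alg = 4, geom = 2

Step 1 — factor the characteristic polynomial to read off the algebraic multiplicities:
  χ_A(x) = (x + 4)^4

Step 2 — compute geometric multiplicities via the rank-nullity identity g(λ) = n − rank(A − λI):
  rank(A − (-4)·I) = 2, so dim ker(A − (-4)·I) = n − 2 = 2

Summary:
  λ = -4: algebraic multiplicity = 4, geometric multiplicity = 2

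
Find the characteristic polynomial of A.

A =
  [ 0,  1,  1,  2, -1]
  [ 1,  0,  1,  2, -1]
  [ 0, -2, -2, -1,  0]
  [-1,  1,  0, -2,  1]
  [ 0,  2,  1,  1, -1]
x^5 + 5*x^4 + 10*x^3 + 10*x^2 + 5*x + 1

Expanding det(x·I − A) (e.g. by cofactor expansion or by noting that A is similar to its Jordan form J, which has the same characteristic polynomial as A) gives
  χ_A(x) = x^5 + 5*x^4 + 10*x^3 + 10*x^2 + 5*x + 1
which factors as (x + 1)^5. The eigenvalues (with algebraic multiplicities) are λ = -1 with multiplicity 5.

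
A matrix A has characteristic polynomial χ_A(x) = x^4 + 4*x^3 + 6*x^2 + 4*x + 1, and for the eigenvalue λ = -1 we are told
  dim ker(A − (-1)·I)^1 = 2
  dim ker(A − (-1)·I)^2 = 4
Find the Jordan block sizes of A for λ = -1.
Block sizes for λ = -1: [2, 2]

From the dimensions of kernels of powers, the number of Jordan blocks of size at least j is d_j − d_{j−1} where d_j = dim ker(N^j) (with d_0 = 0). Computing the differences gives [2, 2].
The number of blocks of size exactly k is (#blocks of size ≥ k) − (#blocks of size ≥ k + 1), so the partition is: 2 block(s) of size 2.
In nonincreasing order the block sizes are [2, 2].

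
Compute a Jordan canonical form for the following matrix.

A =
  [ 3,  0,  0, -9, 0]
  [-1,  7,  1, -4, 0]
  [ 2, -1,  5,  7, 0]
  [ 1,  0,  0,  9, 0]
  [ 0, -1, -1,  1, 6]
J_2(6) ⊕ J_2(6) ⊕ J_1(6)

The characteristic polynomial is
  det(x·I − A) = x^5 - 30*x^4 + 360*x^3 - 2160*x^2 + 6480*x - 7776 = (x - 6)^5

Eigenvalues and multiplicities (the geometric multiplicity of λ is n − rank(A − λI), which equals the number of Jordan blocks for λ):
  λ = 6: algebraic multiplicity = 5, geometric multiplicity = 3

Determining the block sizes for each eigenvalue:
  λ = 6: with am = 5 and gm = 3, the partition is not yet determined (e.g. several partitions of 5 into 3 parts exist). Let N = A − (6)·I. Computing rank(N^1) = 2, rank(N^2) = 0; the number of blocks of size ≥ j is rank(N^{j−1}) − rank(N^j), giving [3, 2]. So we have 2 block(s) of size 2, 1 block(s) of size 1 → block sizes [2, 2, 1]

Assembling the blocks gives a Jordan form
J =
  [6, 1, 0, 0, 0]
  [0, 6, 0, 0, 0]
  [0, 0, 6, 1, 0]
  [0, 0, 0, 6, 0]
  [0, 0, 0, 0, 6]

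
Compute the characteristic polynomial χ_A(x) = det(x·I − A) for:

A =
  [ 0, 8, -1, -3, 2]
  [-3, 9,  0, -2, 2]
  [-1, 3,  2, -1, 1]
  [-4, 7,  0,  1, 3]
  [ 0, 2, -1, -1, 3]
x^5 - 15*x^4 + 90*x^3 - 270*x^2 + 405*x - 243

Expanding det(x·I − A) (e.g. by cofactor expansion or by noting that A is similar to its Jordan form J, which has the same characteristic polynomial as A) gives
  χ_A(x) = x^5 - 15*x^4 + 90*x^3 - 270*x^2 + 405*x - 243
which factors as (x - 3)^5. The eigenvalues (with algebraic multiplicities) are λ = 3 with multiplicity 5.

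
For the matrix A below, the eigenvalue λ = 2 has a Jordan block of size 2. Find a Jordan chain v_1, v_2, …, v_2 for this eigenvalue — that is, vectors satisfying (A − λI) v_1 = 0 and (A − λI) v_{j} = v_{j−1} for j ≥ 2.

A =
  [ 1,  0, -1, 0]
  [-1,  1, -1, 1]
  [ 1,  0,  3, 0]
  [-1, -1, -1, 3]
A Jordan chain for λ = 2 of length 2:
v_1 = (-1, -1, 1, -1)ᵀ
v_2 = (1, 0, 0, 0)ᵀ

Let N = A − (2)·I. We want v_2 with N^2 v_2 = 0 but N^1 v_2 ≠ 0; then v_{j-1} := N · v_j for j = 2, …, 2.

Pick v_2 = (1, 0, 0, 0)ᵀ.
Then v_1 = N · v_2 = (-1, -1, 1, -1)ᵀ.

Sanity check: (A − (2)·I) v_1 = (0, 0, 0, 0)ᵀ = 0. ✓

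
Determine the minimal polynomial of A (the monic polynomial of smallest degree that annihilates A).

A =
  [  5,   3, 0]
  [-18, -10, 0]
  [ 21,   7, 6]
x^3 - x^2 - 26*x - 24

The characteristic polynomial is χ_A(x) = (x - 6)*(x + 1)*(x + 4), so the eigenvalues are known. The minimal polynomial is
  m_A(x) = Π_λ (x − λ)^{k_λ}
where k_λ is the size of the *largest* Jordan block for λ (equivalently, the smallest k with (A − λI)^k v = 0 for every generalised eigenvector v of λ).

  λ = -4: largest Jordan block has size 1, contributing (x + 4)
  λ = -1: largest Jordan block has size 1, contributing (x + 1)
  λ = 6: largest Jordan block has size 1, contributing (x − 6)

So m_A(x) = (x - 6)*(x + 1)*(x + 4) = x^3 - x^2 - 26*x - 24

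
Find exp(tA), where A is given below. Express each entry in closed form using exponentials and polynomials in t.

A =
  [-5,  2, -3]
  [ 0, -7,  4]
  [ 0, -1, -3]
e^{tA} =
  [exp(-5*t), -t^2*exp(-5*t)/2 + 2*t*exp(-5*t), t^2*exp(-5*t) - 3*t*exp(-5*t)]
  [0, -2*t*exp(-5*t) + exp(-5*t), 4*t*exp(-5*t)]
  [0, -t*exp(-5*t), 2*t*exp(-5*t) + exp(-5*t)]

Strategy: write A = P · J · P⁻¹ where J is a Jordan canonical form, so e^{tA} = P · e^{tJ} · P⁻¹, and e^{tJ} can be computed block-by-block.

A has Jordan form
J =
  [-5,  1,  0]
  [ 0, -5,  1]
  [ 0,  0, -5]
(up to reordering of blocks).

Per-block formulas:
  For a 3×3 Jordan block J_3(-5): exp(t · J_3(-5)) = e^(-5t)·(I + t·N + (t^2/2)·N^2), where N is the 3×3 nilpotent shift.

After assembling e^{tJ} and conjugating by P, we get:

e^{tA} =
  [exp(-5*t), -t^2*exp(-5*t)/2 + 2*t*exp(-5*t), t^2*exp(-5*t) - 3*t*exp(-5*t)]
  [0, -2*t*exp(-5*t) + exp(-5*t), 4*t*exp(-5*t)]
  [0, -t*exp(-5*t), 2*t*exp(-5*t) + exp(-5*t)]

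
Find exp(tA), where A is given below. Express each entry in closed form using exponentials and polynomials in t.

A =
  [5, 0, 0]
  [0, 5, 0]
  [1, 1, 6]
e^{tA} =
  [exp(5*t), 0, 0]
  [0, exp(5*t), 0]
  [exp(6*t) - exp(5*t), exp(6*t) - exp(5*t), exp(6*t)]

Strategy: write A = P · J · P⁻¹ where J is a Jordan canonical form, so e^{tA} = P · e^{tJ} · P⁻¹, and e^{tJ} can be computed block-by-block.

A has Jordan form
J =
  [5, 0, 0]
  [0, 5, 0]
  [0, 0, 6]
(up to reordering of blocks).

Per-block formulas:
  For a 1×1 block at λ = 5: exp(t · [5]) = [e^(5t)].
  For a 1×1 block at λ = 6: exp(t · [6]) = [e^(6t)].

After assembling e^{tJ} and conjugating by P, we get:

e^{tA} =
  [exp(5*t), 0, 0]
  [0, exp(5*t), 0]
  [exp(6*t) - exp(5*t), exp(6*t) - exp(5*t), exp(6*t)]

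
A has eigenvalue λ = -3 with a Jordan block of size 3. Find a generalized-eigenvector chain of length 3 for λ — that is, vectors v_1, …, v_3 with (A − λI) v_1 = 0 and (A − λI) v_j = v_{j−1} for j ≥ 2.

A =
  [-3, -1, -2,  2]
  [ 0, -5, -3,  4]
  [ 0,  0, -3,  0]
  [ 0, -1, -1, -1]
A Jordan chain for λ = -3 of length 3:
v_1 = (1, 2, 0, 1)ᵀ
v_2 = (-2, -3, 0, -1)ᵀ
v_3 = (0, 0, 1, 0)ᵀ

Let N = A − (-3)·I. We want v_3 with N^3 v_3 = 0 but N^2 v_3 ≠ 0; then v_{j-1} := N · v_j for j = 3, …, 2.

Pick v_3 = (0, 0, 1, 0)ᵀ.
Then v_2 = N · v_3 = (-2, -3, 0, -1)ᵀ.
Then v_1 = N · v_2 = (1, 2, 0, 1)ᵀ.

Sanity check: (A − (-3)·I) v_1 = (0, 0, 0, 0)ᵀ = 0. ✓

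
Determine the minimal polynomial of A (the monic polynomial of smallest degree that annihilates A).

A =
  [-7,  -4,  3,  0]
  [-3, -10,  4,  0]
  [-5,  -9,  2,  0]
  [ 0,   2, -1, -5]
x^3 + 15*x^2 + 75*x + 125

The characteristic polynomial is χ_A(x) = (x + 5)^4, so the eigenvalues are known. The minimal polynomial is
  m_A(x) = Π_λ (x − λ)^{k_λ}
where k_λ is the size of the *largest* Jordan block for λ (equivalently, the smallest k with (A − λI)^k v = 0 for every generalised eigenvector v of λ).

  λ = -5: largest Jordan block has size 3, contributing (x + 5)^3

So m_A(x) = (x + 5)^3 = x^3 + 15*x^2 + 75*x + 125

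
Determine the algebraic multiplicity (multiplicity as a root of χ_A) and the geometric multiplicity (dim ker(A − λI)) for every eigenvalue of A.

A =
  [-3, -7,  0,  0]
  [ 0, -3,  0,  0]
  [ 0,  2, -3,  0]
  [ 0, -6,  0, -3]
λ = -3: alg = 4, geom = 3

Step 1 — factor the characteristic polynomial to read off the algebraic multiplicities:
  χ_A(x) = (x + 3)^4

Step 2 — compute geometric multiplicities via the rank-nullity identity g(λ) = n − rank(A − λI):
  rank(A − (-3)·I) = 1, so dim ker(A − (-3)·I) = n − 1 = 3

Summary:
  λ = -3: algebraic multiplicity = 4, geometric multiplicity = 3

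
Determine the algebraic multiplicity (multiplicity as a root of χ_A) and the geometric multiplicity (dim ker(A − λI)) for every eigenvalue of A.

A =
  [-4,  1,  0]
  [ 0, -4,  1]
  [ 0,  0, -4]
λ = -4: alg = 3, geom = 1

Step 1 — factor the characteristic polynomial to read off the algebraic multiplicities:
  χ_A(x) = (x + 4)^3

Step 2 — compute geometric multiplicities via the rank-nullity identity g(λ) = n − rank(A − λI):
  rank(A − (-4)·I) = 2, so dim ker(A − (-4)·I) = n − 2 = 1

Summary:
  λ = -4: algebraic multiplicity = 3, geometric multiplicity = 1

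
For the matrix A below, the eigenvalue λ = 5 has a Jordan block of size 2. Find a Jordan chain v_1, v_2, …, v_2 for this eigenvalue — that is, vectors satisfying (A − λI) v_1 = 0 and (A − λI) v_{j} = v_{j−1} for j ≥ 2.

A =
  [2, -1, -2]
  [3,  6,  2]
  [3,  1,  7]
A Jordan chain for λ = 5 of length 2:
v_1 = (-3, 3, 3)ᵀ
v_2 = (1, 0, 0)ᵀ

Let N = A − (5)·I. We want v_2 with N^2 v_2 = 0 but N^1 v_2 ≠ 0; then v_{j-1} := N · v_j for j = 2, …, 2.

Pick v_2 = (1, 0, 0)ᵀ.
Then v_1 = N · v_2 = (-3, 3, 3)ᵀ.

Sanity check: (A − (5)·I) v_1 = (0, 0, 0)ᵀ = 0. ✓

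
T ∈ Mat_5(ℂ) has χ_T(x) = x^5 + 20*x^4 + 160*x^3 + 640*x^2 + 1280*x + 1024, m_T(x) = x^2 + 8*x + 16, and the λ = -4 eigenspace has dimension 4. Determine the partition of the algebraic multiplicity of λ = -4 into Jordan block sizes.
Block sizes for λ = -4: [2, 1, 1, 1]

Step 1 — from the characteristic polynomial, algebraic multiplicity of λ = -4 is 5. From dim ker(T − (-4)·I) = 4, there are exactly 4 Jordan blocks for λ = -4.
Step 2 — from the minimal polynomial, the factor (x + 4)^2 tells us the largest block for λ = -4 has size 2.
Step 3 — with total size 5, 4 blocks, and largest block 2, the block sizes (in nonincreasing order) are [2, 1, 1, 1].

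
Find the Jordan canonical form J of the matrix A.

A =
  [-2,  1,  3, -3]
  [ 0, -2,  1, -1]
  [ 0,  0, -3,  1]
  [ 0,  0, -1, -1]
J_3(-2) ⊕ J_1(-2)

The characteristic polynomial is
  det(x·I − A) = x^4 + 8*x^3 + 24*x^2 + 32*x + 16 = (x + 2)^4

Eigenvalues and multiplicities (the geometric multiplicity of λ is n − rank(A − λI), which equals the number of Jordan blocks for λ):
  λ = -2: algebraic multiplicity = 4, geometric multiplicity = 2

Determining the block sizes for each eigenvalue:
  λ = -2: with am = 4 and gm = 2, the partition is not yet determined (e.g. several partitions of 4 into 2 parts exist). Let N = A − (-2)·I. Computing rank(N^1) = 2, rank(N^2) = 1, rank(N^3) = 0; the number of blocks of size ≥ j is rank(N^{j−1}) − rank(N^j), giving [2, 1, 1]. So we have 1 block(s) of size 3, 1 block(s) of size 1 → block sizes [3, 1]

Assembling the blocks gives a Jordan form
J =
  [-2,  1,  0,  0]
  [ 0, -2,  1,  0]
  [ 0,  0, -2,  0]
  [ 0,  0,  0, -2]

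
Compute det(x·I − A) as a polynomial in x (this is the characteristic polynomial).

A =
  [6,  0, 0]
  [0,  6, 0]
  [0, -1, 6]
x^3 - 18*x^2 + 108*x - 216

Expanding det(x·I − A) (e.g. by cofactor expansion or by noting that A is similar to its Jordan form J, which has the same characteristic polynomial as A) gives
  χ_A(x) = x^3 - 18*x^2 + 108*x - 216
which factors as (x - 6)^3. The eigenvalues (with algebraic multiplicities) are λ = 6 with multiplicity 3.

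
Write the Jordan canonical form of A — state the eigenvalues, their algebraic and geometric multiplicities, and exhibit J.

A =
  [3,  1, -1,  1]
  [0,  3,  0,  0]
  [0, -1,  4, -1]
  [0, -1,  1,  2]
J_2(3) ⊕ J_1(3) ⊕ J_1(3)

The characteristic polynomial is
  det(x·I − A) = x^4 - 12*x^3 + 54*x^2 - 108*x + 81 = (x - 3)^4

Eigenvalues and multiplicities (the geometric multiplicity of λ is n − rank(A − λI), which equals the number of Jordan blocks for λ):
  λ = 3: algebraic multiplicity = 4, geometric multiplicity = 3

Determining the block sizes for each eigenvalue:
  λ = 3: 3 blocks summing to 4 forces exactly one block of size 2 and the rest size 1 → block sizes [2, 1, 1]

Assembling the blocks gives a Jordan form
J =
  [3, 1, 0, 0]
  [0, 3, 0, 0]
  [0, 0, 3, 0]
  [0, 0, 0, 3]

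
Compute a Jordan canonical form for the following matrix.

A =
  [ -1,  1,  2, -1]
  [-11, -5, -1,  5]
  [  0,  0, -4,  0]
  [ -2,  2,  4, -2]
J_3(-4) ⊕ J_1(0)

The characteristic polynomial is
  det(x·I − A) = x^4 + 12*x^3 + 48*x^2 + 64*x = x*(x + 4)^3

Eigenvalues and multiplicities (the geometric multiplicity of λ is n − rank(A − λI), which equals the number of Jordan blocks for λ):
  λ = -4: algebraic multiplicity = 3, geometric multiplicity = 1
  λ = 0: algebraic multiplicity = 1, geometric multiplicity = 1

Determining the block sizes for each eigenvalue:
  λ = -4: one block (gm = 1), so the single block has size am = 3 → block sizes [3]
  λ = 0: one block (gm = 1), so the single block has size am = 1 → block sizes [1]

Assembling the blocks gives a Jordan form
J =
  [-4,  1,  0, 0]
  [ 0, -4,  1, 0]
  [ 0,  0, -4, 0]
  [ 0,  0,  0, 0]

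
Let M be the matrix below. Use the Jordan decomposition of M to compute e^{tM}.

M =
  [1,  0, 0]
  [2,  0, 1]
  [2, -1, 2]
e^{tM} =
  [exp(t), 0, 0]
  [2*t*exp(t), -t*exp(t) + exp(t), t*exp(t)]
  [2*t*exp(t), -t*exp(t), t*exp(t) + exp(t)]

Strategy: write M = P · J · P⁻¹ where J is a Jordan canonical form, so e^{tM} = P · e^{tJ} · P⁻¹, and e^{tJ} can be computed block-by-block.

M has Jordan form
J =
  [1, 1, 0]
  [0, 1, 0]
  [0, 0, 1]
(up to reordering of blocks).

Per-block formulas:
  For a 2×2 Jordan block J_2(1): exp(t · J_2(1)) = e^(1t)·(I + t·N), where N is the 2×2 nilpotent shift.
  For a 1×1 block at λ = 1: exp(t · [1]) = [e^(1t)].

After assembling e^{tJ} and conjugating by P, we get:

e^{tM} =
  [exp(t), 0, 0]
  [2*t*exp(t), -t*exp(t) + exp(t), t*exp(t)]
  [2*t*exp(t), -t*exp(t), t*exp(t) + exp(t)]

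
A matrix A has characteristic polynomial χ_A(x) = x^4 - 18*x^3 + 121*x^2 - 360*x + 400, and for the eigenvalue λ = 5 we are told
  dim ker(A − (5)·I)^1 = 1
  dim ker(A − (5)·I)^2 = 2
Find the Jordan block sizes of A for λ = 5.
Block sizes for λ = 5: [2]

From the dimensions of kernels of powers, the number of Jordan blocks of size at least j is d_j − d_{j−1} where d_j = dim ker(N^j) (with d_0 = 0). Computing the differences gives [1, 1].
The number of blocks of size exactly k is (#blocks of size ≥ k) − (#blocks of size ≥ k + 1), so the partition is: 1 block(s) of size 2.
In nonincreasing order the block sizes are [2].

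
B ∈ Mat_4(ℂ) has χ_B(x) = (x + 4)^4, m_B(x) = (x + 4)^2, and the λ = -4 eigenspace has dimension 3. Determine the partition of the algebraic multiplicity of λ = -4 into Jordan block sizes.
Block sizes for λ = -4: [2, 1, 1]

Step 1 — from the characteristic polynomial, algebraic multiplicity of λ = -4 is 4. From dim ker(B − (-4)·I) = 3, there are exactly 3 Jordan blocks for λ = -4.
Step 2 — from the minimal polynomial, the factor (x + 4)^2 tells us the largest block for λ = -4 has size 2.
Step 3 — with total size 4, 3 blocks, and largest block 2, the block sizes (in nonincreasing order) are [2, 1, 1].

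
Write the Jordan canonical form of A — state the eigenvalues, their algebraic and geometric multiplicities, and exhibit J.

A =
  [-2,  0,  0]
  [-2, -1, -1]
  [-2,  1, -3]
J_2(-2) ⊕ J_1(-2)

The characteristic polynomial is
  det(x·I − A) = x^3 + 6*x^2 + 12*x + 8 = (x + 2)^3

Eigenvalues and multiplicities (the geometric multiplicity of λ is n − rank(A − λI), which equals the number of Jordan blocks for λ):
  λ = -2: algebraic multiplicity = 3, geometric multiplicity = 2

Determining the block sizes for each eigenvalue:
  λ = -2: 2 blocks summing to 3 forces exactly one block of size 2 and the rest size 1 → block sizes [2, 1]

Assembling the blocks gives a Jordan form
J =
  [-2,  1,  0]
  [ 0, -2,  0]
  [ 0,  0, -2]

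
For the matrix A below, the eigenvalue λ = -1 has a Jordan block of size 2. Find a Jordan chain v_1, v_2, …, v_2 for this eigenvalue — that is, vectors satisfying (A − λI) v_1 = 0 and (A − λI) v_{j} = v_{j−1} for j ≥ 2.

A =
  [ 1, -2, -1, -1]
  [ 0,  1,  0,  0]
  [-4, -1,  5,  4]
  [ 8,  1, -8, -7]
A Jordan chain for λ = -1 of length 2:
v_1 = (2, 0, -4, 8)ᵀ
v_2 = (1, 0, 0, 0)ᵀ

Let N = A − (-1)·I. We want v_2 with N^2 v_2 = 0 but N^1 v_2 ≠ 0; then v_{j-1} := N · v_j for j = 2, …, 2.

Pick v_2 = (1, 0, 0, 0)ᵀ.
Then v_1 = N · v_2 = (2, 0, -4, 8)ᵀ.

Sanity check: (A − (-1)·I) v_1 = (0, 0, 0, 0)ᵀ = 0. ✓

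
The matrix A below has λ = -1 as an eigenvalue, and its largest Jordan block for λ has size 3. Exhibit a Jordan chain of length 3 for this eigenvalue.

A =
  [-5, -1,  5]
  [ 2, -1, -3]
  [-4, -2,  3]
A Jordan chain for λ = -1 of length 3:
v_1 = (-6, 4, -4)ᵀ
v_2 = (-4, 2, -4)ᵀ
v_3 = (1, 0, 0)ᵀ

Let N = A − (-1)·I. We want v_3 with N^3 v_3 = 0 but N^2 v_3 ≠ 0; then v_{j-1} := N · v_j for j = 3, …, 2.

Pick v_3 = (1, 0, 0)ᵀ.
Then v_2 = N · v_3 = (-4, 2, -4)ᵀ.
Then v_1 = N · v_2 = (-6, 4, -4)ᵀ.

Sanity check: (A − (-1)·I) v_1 = (0, 0, 0)ᵀ = 0. ✓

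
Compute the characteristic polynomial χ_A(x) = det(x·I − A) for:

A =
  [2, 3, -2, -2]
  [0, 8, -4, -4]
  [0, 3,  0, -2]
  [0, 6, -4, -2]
x^4 - 8*x^3 + 24*x^2 - 32*x + 16

Expanding det(x·I − A) (e.g. by cofactor expansion or by noting that A is similar to its Jordan form J, which has the same characteristic polynomial as A) gives
  χ_A(x) = x^4 - 8*x^3 + 24*x^2 - 32*x + 16
which factors as (x - 2)^4. The eigenvalues (with algebraic multiplicities) are λ = 2 with multiplicity 4.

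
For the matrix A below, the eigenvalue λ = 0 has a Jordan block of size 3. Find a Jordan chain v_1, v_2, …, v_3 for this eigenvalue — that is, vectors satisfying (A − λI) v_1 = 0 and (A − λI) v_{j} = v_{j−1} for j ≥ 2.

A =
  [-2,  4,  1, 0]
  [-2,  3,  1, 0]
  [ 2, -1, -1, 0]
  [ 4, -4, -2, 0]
A Jordan chain for λ = 0 of length 3:
v_1 = (-2, 0, -4, -4)ᵀ
v_2 = (-2, -2, 2, 4)ᵀ
v_3 = (1, 0, 0, 0)ᵀ

Let N = A − (0)·I. We want v_3 with N^3 v_3 = 0 but N^2 v_3 ≠ 0; then v_{j-1} := N · v_j for j = 3, …, 2.

Pick v_3 = (1, 0, 0, 0)ᵀ.
Then v_2 = N · v_3 = (-2, -2, 2, 4)ᵀ.
Then v_1 = N · v_2 = (-2, 0, -4, -4)ᵀ.

Sanity check: (A − (0)·I) v_1 = (0, 0, 0, 0)ᵀ = 0. ✓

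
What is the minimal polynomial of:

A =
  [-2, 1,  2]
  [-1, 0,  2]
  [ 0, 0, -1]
x^2 + 2*x + 1

The characteristic polynomial is χ_A(x) = (x + 1)^3, so the eigenvalues are known. The minimal polynomial is
  m_A(x) = Π_λ (x − λ)^{k_λ}
where k_λ is the size of the *largest* Jordan block for λ (equivalently, the smallest k with (A − λI)^k v = 0 for every generalised eigenvector v of λ).

  λ = -1: largest Jordan block has size 2, contributing (x + 1)^2

So m_A(x) = (x + 1)^2 = x^2 + 2*x + 1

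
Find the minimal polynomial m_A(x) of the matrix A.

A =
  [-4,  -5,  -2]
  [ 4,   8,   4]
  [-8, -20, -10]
x^2 + 4*x + 4

The characteristic polynomial is χ_A(x) = (x + 2)^3, so the eigenvalues are known. The minimal polynomial is
  m_A(x) = Π_λ (x − λ)^{k_λ}
where k_λ is the size of the *largest* Jordan block for λ (equivalently, the smallest k with (A − λI)^k v = 0 for every generalised eigenvector v of λ).

  λ = -2: largest Jordan block has size 2, contributing (x + 2)^2

So m_A(x) = (x + 2)^2 = x^2 + 4*x + 4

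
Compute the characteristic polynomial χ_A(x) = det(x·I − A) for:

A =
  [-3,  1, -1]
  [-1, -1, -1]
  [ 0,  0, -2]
x^3 + 6*x^2 + 12*x + 8

Expanding det(x·I − A) (e.g. by cofactor expansion or by noting that A is similar to its Jordan form J, which has the same characteristic polynomial as A) gives
  χ_A(x) = x^3 + 6*x^2 + 12*x + 8
which factors as (x + 2)^3. The eigenvalues (with algebraic multiplicities) are λ = -2 with multiplicity 3.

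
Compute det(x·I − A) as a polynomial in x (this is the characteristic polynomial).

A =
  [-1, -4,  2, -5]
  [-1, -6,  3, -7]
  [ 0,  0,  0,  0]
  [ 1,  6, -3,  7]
x^4

Expanding det(x·I − A) (e.g. by cofactor expansion or by noting that A is similar to its Jordan form J, which has the same characteristic polynomial as A) gives
  χ_A(x) = x^4
which factors as x^4. The eigenvalues (with algebraic multiplicities) are λ = 0 with multiplicity 4.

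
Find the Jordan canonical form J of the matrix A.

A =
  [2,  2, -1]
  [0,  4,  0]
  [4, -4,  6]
J_2(4) ⊕ J_1(4)

The characteristic polynomial is
  det(x·I − A) = x^3 - 12*x^2 + 48*x - 64 = (x - 4)^3

Eigenvalues and multiplicities (the geometric multiplicity of λ is n − rank(A − λI), which equals the number of Jordan blocks for λ):
  λ = 4: algebraic multiplicity = 3, geometric multiplicity = 2

Determining the block sizes for each eigenvalue:
  λ = 4: 2 blocks summing to 3 forces exactly one block of size 2 and the rest size 1 → block sizes [2, 1]

Assembling the blocks gives a Jordan form
J =
  [4, 1, 0]
  [0, 4, 0]
  [0, 0, 4]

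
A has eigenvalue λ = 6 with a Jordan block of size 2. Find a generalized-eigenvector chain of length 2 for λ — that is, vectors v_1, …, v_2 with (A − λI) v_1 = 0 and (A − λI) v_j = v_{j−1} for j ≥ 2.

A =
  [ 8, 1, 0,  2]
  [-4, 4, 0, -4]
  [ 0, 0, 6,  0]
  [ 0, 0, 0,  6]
A Jordan chain for λ = 6 of length 2:
v_1 = (2, -4, 0, 0)ᵀ
v_2 = (1, 0, 0, 0)ᵀ

Let N = A − (6)·I. We want v_2 with N^2 v_2 = 0 but N^1 v_2 ≠ 0; then v_{j-1} := N · v_j for j = 2, …, 2.

Pick v_2 = (1, 0, 0, 0)ᵀ.
Then v_1 = N · v_2 = (2, -4, 0, 0)ᵀ.

Sanity check: (A − (6)·I) v_1 = (0, 0, 0, 0)ᵀ = 0. ✓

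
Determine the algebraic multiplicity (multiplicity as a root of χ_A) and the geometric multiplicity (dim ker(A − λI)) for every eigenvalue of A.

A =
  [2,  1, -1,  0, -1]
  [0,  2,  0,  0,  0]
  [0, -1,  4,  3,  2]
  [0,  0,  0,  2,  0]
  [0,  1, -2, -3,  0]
λ = 2: alg = 5, geom = 3

Step 1 — factor the characteristic polynomial to read off the algebraic multiplicities:
  χ_A(x) = (x - 2)^5

Step 2 — compute geometric multiplicities via the rank-nullity identity g(λ) = n − rank(A − λI):
  rank(A − (2)·I) = 2, so dim ker(A − (2)·I) = n − 2 = 3

Summary:
  λ = 2: algebraic multiplicity = 5, geometric multiplicity = 3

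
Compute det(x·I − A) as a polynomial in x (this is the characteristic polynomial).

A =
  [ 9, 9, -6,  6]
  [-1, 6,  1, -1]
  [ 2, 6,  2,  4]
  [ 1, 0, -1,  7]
x^4 - 24*x^3 + 216*x^2 - 864*x + 1296

Expanding det(x·I − A) (e.g. by cofactor expansion or by noting that A is similar to its Jordan form J, which has the same characteristic polynomial as A) gives
  χ_A(x) = x^4 - 24*x^3 + 216*x^2 - 864*x + 1296
which factors as (x - 6)^4. The eigenvalues (with algebraic multiplicities) are λ = 6 with multiplicity 4.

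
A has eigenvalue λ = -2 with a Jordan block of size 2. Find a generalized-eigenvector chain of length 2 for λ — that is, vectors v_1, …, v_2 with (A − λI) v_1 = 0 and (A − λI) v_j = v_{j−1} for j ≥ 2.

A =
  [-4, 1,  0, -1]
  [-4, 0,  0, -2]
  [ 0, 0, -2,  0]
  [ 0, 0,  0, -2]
A Jordan chain for λ = -2 of length 2:
v_1 = (-2, -4, 0, 0)ᵀ
v_2 = (1, 0, 0, 0)ᵀ

Let N = A − (-2)·I. We want v_2 with N^2 v_2 = 0 but N^1 v_2 ≠ 0; then v_{j-1} := N · v_j for j = 2, …, 2.

Pick v_2 = (1, 0, 0, 0)ᵀ.
Then v_1 = N · v_2 = (-2, -4, 0, 0)ᵀ.

Sanity check: (A − (-2)·I) v_1 = (0, 0, 0, 0)ᵀ = 0. ✓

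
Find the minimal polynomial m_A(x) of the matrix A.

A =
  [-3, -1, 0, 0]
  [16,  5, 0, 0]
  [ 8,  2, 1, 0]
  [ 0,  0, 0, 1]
x^2 - 2*x + 1

The characteristic polynomial is χ_A(x) = (x - 1)^4, so the eigenvalues are known. The minimal polynomial is
  m_A(x) = Π_λ (x − λ)^{k_λ}
where k_λ is the size of the *largest* Jordan block for λ (equivalently, the smallest k with (A − λI)^k v = 0 for every generalised eigenvector v of λ).

  λ = 1: largest Jordan block has size 2, contributing (x − 1)^2

So m_A(x) = (x - 1)^2 = x^2 - 2*x + 1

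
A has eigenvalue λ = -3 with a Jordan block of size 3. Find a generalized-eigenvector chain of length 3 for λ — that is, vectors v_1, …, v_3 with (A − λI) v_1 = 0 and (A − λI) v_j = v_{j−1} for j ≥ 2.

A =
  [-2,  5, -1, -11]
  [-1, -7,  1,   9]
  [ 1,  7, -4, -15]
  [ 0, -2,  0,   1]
A Jordan chain for λ = -3 of length 3:
v_1 = (-5, 4, -7, 2)ᵀ
v_2 = (1, -1, 1, 0)ᵀ
v_3 = (1, 0, 0, 0)ᵀ

Let N = A − (-3)·I. We want v_3 with N^3 v_3 = 0 but N^2 v_3 ≠ 0; then v_{j-1} := N · v_j for j = 3, …, 2.

Pick v_3 = (1, 0, 0, 0)ᵀ.
Then v_2 = N · v_3 = (1, -1, 1, 0)ᵀ.
Then v_1 = N · v_2 = (-5, 4, -7, 2)ᵀ.

Sanity check: (A − (-3)·I) v_1 = (0, 0, 0, 0)ᵀ = 0. ✓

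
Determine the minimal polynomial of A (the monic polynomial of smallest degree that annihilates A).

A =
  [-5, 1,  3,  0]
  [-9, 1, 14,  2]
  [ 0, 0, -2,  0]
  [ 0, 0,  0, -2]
x^3 + 6*x^2 + 12*x + 8

The characteristic polynomial is χ_A(x) = (x + 2)^4, so the eigenvalues are known. The minimal polynomial is
  m_A(x) = Π_λ (x − λ)^{k_λ}
where k_λ is the size of the *largest* Jordan block for λ (equivalently, the smallest k with (A − λI)^k v = 0 for every generalised eigenvector v of λ).

  λ = -2: largest Jordan block has size 3, contributing (x + 2)^3

So m_A(x) = (x + 2)^3 = x^3 + 6*x^2 + 12*x + 8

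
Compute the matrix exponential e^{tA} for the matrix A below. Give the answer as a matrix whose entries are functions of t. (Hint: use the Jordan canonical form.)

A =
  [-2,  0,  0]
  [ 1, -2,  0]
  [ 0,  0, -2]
e^{tA} =
  [exp(-2*t), 0, 0]
  [t*exp(-2*t), exp(-2*t), 0]
  [0, 0, exp(-2*t)]

Strategy: write A = P · J · P⁻¹ where J is a Jordan canonical form, so e^{tA} = P · e^{tJ} · P⁻¹, and e^{tJ} can be computed block-by-block.

A has Jordan form
J =
  [-2,  1,  0]
  [ 0, -2,  0]
  [ 0,  0, -2]
(up to reordering of blocks).

Per-block formulas:
  For a 1×1 block at λ = -2: exp(t · [-2]) = [e^(-2t)].
  For a 2×2 Jordan block J_2(-2): exp(t · J_2(-2)) = e^(-2t)·(I + t·N), where N is the 2×2 nilpotent shift.

After assembling e^{tJ} and conjugating by P, we get:

e^{tA} =
  [exp(-2*t), 0, 0]
  [t*exp(-2*t), exp(-2*t), 0]
  [0, 0, exp(-2*t)]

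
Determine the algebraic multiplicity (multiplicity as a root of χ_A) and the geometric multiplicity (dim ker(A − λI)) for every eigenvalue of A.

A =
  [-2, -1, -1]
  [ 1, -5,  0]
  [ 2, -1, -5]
λ = -4: alg = 3, geom = 1

Step 1 — factor the characteristic polynomial to read off the algebraic multiplicities:
  χ_A(x) = (x + 4)^3

Step 2 — compute geometric multiplicities via the rank-nullity identity g(λ) = n − rank(A − λI):
  rank(A − (-4)·I) = 2, so dim ker(A − (-4)·I) = n − 2 = 1

Summary:
  λ = -4: algebraic multiplicity = 3, geometric multiplicity = 1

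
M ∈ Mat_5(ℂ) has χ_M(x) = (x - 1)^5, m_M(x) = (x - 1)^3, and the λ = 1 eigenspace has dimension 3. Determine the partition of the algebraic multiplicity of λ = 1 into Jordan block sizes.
Block sizes for λ = 1: [3, 1, 1]

Step 1 — from the characteristic polynomial, algebraic multiplicity of λ = 1 is 5. From dim ker(M − (1)·I) = 3, there are exactly 3 Jordan blocks for λ = 1.
Step 2 — from the minimal polynomial, the factor (x − 1)^3 tells us the largest block for λ = 1 has size 3.
Step 3 — with total size 5, 3 blocks, and largest block 3, the block sizes (in nonincreasing order) are [3, 1, 1].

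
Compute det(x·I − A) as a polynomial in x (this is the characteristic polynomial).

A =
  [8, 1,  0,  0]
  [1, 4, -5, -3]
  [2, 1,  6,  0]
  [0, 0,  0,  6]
x^4 - 24*x^3 + 216*x^2 - 864*x + 1296

Expanding det(x·I − A) (e.g. by cofactor expansion or by noting that A is similar to its Jordan form J, which has the same characteristic polynomial as A) gives
  χ_A(x) = x^4 - 24*x^3 + 216*x^2 - 864*x + 1296
which factors as (x - 6)^4. The eigenvalues (with algebraic multiplicities) are λ = 6 with multiplicity 4.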